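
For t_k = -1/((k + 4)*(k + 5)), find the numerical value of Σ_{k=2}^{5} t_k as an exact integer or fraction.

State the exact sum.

Σ = -1/15

r(k) = (k + 4)/(k + 6) after simplifying.
So A=k + 4 and B=k + 6, with C=1.
Key eq: (k + 4)·f(k+1) = (k + 5)·f(k) + (1).
Degrees (1,1,0) ⇒ d ≤ 1.
Solve for f: f(k) = k/4 (degree 1 ≤ 1).
Get s_k = R·t_k = -k/(4*k + 16) with R(k) = B(k−1)f(k)/C(k) = k*(k + 5)/4.
s_(k+1) − s_k = -1/(k**2 + 9*k + 20) = t_k.
Evaluate s at k=6 and k=2: -3/20 and -1/12; difference -1/15.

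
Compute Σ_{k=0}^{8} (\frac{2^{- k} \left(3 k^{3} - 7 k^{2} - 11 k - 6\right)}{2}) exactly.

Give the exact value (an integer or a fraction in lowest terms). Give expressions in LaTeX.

Compute t_(k+1)/t_k: get (3*k**3 + 2*k**2 - 16*k - 21)/(2*(3*k**3 - 7*k**2 - 11*k - 6)).
Take A(k)=1/2, B(k)=1, C(k)=k**3 - 7*k**2/3 - 11*k/3 - 2.
Set up (1/2)·f(k+1) − (1)·f(k) − (k**3 - 7*k**2/3 - 11*k/3 - 2) = 0.
deg f ≤ 3 (via 0,0,3).
Solving with deg f ≤ 3: f(k) = -2*(3*k**3 + 2*k**2 + 2*k + 1)/3.
Certificate R = B(k−1)f/C = -2*(3*k**3 + 2*k**2 + 2*k + 1)/(3*k**3 - 7*k**2 - 11*k - 6) gives s_k = (-3*k**3 - 2*k**2 - 2*k - 1)/2**k.
Verify: (3*k**3 - 7*k**2 - 11*k - 6)/(2*2**k) matches t_k.
Σ_(k=0)^(8) t_k = s_(9) − s_(0) = -37/8 − (-1) = -29/8.

Σ = -29/8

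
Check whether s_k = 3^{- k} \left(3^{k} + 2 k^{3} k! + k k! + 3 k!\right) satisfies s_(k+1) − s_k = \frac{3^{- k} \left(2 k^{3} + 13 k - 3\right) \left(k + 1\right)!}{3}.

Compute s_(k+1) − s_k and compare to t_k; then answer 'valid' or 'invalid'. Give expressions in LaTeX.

Valid — Δs_k = t_k.

s_(k+1) = (3*3**k + 2*k**4*factorial(k) + 8*k**3*factorial(k) + 13*k**2*factorial(k) + 13*k*factorial(k) + 6*factorial(k))/(3*3**k)
s_(k+1) − s_k = (2*k**3 + 13*k - 3)*factorial(k + 1)/(3*3**k)
(s_(k+1) − s_k) − t_k = 0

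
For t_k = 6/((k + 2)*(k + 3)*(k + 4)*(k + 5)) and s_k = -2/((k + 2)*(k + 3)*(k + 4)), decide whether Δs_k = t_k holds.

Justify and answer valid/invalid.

Valid — Δs_k = t_k.

s_(k+1) = -2/((k + 3)*(k + 4)*(k + 5))
s_(k+1) − s_k = 6/((k + 2)*(k + 3)*(k + 4)*(k + 5))
(s_(k+1) − s_k) − t_k = 0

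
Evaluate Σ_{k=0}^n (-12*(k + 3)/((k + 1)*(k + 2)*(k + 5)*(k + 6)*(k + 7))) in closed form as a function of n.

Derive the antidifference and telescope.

S(n) = 2*(-n**3 - 15*n**2 - 68*n - 54)/(15*(n**3 + 15*n**2 + 68*n + 84))

r(k) = (k + 1)*(k + 4)*(k + 5)/((k + 3)**2*(k + 8)) after simplifying.
Factor: A=k + 1; B=k + 8; C=k**3 + 10*k**2 + 33*k + 36.
f must satisfy (k + 1)·f(k+1) − (k + 7)·f(k) = k**3 + 10*k**2 + 33*k + 36.
Degrees (1,1,3) ⇒ d ≤ 6.
Coefficient equations give f(k) = k*(k + 2)*(k + 3)*(k + 4)*(k**2 + 12*k + 41)/90.
R(k) = B(k−1)·f(k)/C(k) = k*(k + 2)*(k + 7)*(k**2 + 12*k + 41)/(90*(k + 3)); s_k = R·t_k = 2*k*(-k**2 - 12*k - 41)/(15*(k**3 + 12*k**2 + 41*k + 30)).
s_(k+1) − s_k = 12*(-k - 3)/(k**5 + 21*k**4 + 163*k**3 + 567*k**2 + 844*k + 420) = t_k.
Evaluate: s_(n+1) = 2*(-n**3 - 15*n**2 - 68*n - 54)/(15*(n**3 + 15*n**2 + 68*n + 84)); subtract s_(0) = 0 ⇒ S(n) = 2*(-n**3 - 15*n**2 - 68*n - 54)/(15*(n**3 + 15*n**2 + 68*n + 84)).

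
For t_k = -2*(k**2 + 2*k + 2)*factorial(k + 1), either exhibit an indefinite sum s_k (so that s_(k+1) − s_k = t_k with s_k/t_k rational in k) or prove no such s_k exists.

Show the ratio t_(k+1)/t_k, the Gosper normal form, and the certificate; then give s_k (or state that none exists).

t_(k+1)/t_k = (k + 2)*(2*k + (k + 1)**2 + 4)/(k**2 + 2*k + 2).
Factor: A=k + 2; B=1; C=k**2 + 2*k + 2.
Key eq: (k + 2)·f(k+1) = (1)·f(k) + (k**2 + 2*k + 2).
Bound: deg f ≤ 1.
Solving with deg f ≤ 1: f(k) = k.
R(k) = B(k−1)·f(k)/C(k) = k/(k**2 + 2*k + 2); s_k = R·t_k = -2*k*factorial(k + 1).
Check: Δs_k = -2*(k**2 + 2*k + 2)*factorial(k + 1). ✓

s_k = -2*k*factorial(k + 1)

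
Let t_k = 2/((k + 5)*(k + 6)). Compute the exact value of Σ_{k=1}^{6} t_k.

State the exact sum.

t_(k+1)/t_k = (k + 5)/(k + 7).
Take A(k)=k + 5, B(k)=k + 7, C(k)=1.
Key eq: (k + 5)·f(k+1) = (k + 6)·f(k) + (1).
deg f ≤ 1 (via 1,1,0).
Match coefficients ⇒ f(k) = k/5.
Certificate R = B(k−1)f/C = k*(k + 6)/5 gives s_k = 2*k/(5*(k + 5)).
s_(k+1) − s_k = 2/(k**2 + 11*k + 30) = t_k.
Telescoping: Σ = s_(7) − s_(1) = 7/30 − (1/15) = 1/6.

Σ = 1/6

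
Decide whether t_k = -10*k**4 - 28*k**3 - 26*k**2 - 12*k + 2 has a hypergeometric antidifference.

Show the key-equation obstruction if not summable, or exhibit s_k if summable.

Step 1: r(k) = (5*k**4 + 34*k**3 + 85*k**2 + 94*k + 37)/(5*k**4 + 14*k**3 + 13*k**2 + 6*k - 1).
Factor: A=1; B=1; C=k**4 + 14*k**3/5 + 13*k**2/5 + 6*k/5 - 1/5.
Set up (1)·f(k+1) − (1)·f(k) − (k**4 + 14*k**3/5 + 13*k**2/5 + 6*k/5 - 1/5) = 0.
Degrees (0,0,4) ⇒ d ≤ 5.
Solving with deg f ≤ 5: f(k) = k*(k**4 + k**3 - k**2 - 2)/5.
R(k) = B(k−1)·f(k)/C(k) = k*(k**4 + k**3 - k**2 - 2)/(5*k**4 + 14*k**3 + 13*k**2 + 6*k - 1); s_k = R·t_k = 2*k*(-k**4 - k**3 + k**2 + 2).
Check: Δs_k = -10*k**4 - 28*k**3 - 26*k**2 - 12*k + 2. ✓

Yes. s_k = 2*k*(-k**4 - k**3 + k**2 + 2).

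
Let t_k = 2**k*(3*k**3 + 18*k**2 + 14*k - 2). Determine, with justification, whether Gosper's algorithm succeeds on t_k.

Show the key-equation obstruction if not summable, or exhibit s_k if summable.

Step 1: r(k) = 2*(3*k**3 + 27*k**2 + 59*k + 33)/(3*k**3 + 18*k**2 + 14*k - 2).
Gosper form: A/B · C(k+1)/C(k) with A=2, B=1, C=k**3 + 6*k**2 + 14*k/3 - 2/3.
Need (2)·f(k+1) − (1)·f(k) = k**3 + 6*k**2 + 14*k/3 - 2/3.
Degrees (0,0,3) ⇒ d ≤ 3.
Solving with deg f ≤ 3: f(k) = k*(3*k**2 - 4)/3.
Then R = B(k−1)f/C = k*(3*k**2 - 4)/(3*k**3 + 18*k**2 + 14*k - 2), so s_k = R(k)·t_k = 2**k*k*(3*k**2 - 4).
s_(k+1) − s_k = 2**k*(3*k**3 + 18*k**2 + 14*k - 2) = t_k.

Yes. s_k = 2**k*k*(3*k**2 - 4).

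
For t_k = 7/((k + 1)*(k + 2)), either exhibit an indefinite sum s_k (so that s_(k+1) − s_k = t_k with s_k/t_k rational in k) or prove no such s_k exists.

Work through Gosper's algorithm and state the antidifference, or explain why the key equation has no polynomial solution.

s_k = 7*k/(k + 1)

t_(k+1)/t_k = (k + 1)/(k + 3).
A = k + 1, B = k + 3, C = 1.
f must satisfy (k + 1)·f(k+1) − (k + 2)·f(k) = 1.
From deg A=1, deg B=1, deg C=0: d=1.
Solve for f: f(k) = k (degree 1 ≤ 1).
Certificate R = B(k−1)f/C = k*(k + 2) gives s_k = 7*k/(k + 1).
Verify: 7/(k**2 + 3*k + 2) matches t_k.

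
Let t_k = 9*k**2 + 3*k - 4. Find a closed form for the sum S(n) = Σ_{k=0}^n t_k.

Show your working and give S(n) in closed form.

Step 1: r(k) = (9*k**2 + 21*k + 8)/(9*k**2 + 3*k - 4).
Normal form (A,B,C) = (1, 1, k**2 + k/3 - 4/9).
Key eq: (1)·f(k+1) = (1)·f(k) + (k**2 + k/3 - 4/9).
From deg A=0, deg B=0, deg C=2: d=3.
A polynomial solution: f(k) = k*(3*k**2 - 3*k - 4)/9.
R(k) = B(k−1)·f(k)/C(k) = k*(3*k**2 - 3*k - 4)/(9*k**2 + 3*k - 4); s_k = R·t_k = k*(3*k**2 - 3*k - 4).
Check: Δs_k = 9*k**2 + 3*k - 4. ✓
Telescope: S(n) = s_(n+1) − s_(0) = 3*n**3 + 6*n**2 - n - 4 − (0) = 3*n**3 + 6*n**2 - n - 4.

S(n) = 3*n**3 + 6*n**2 - n - 4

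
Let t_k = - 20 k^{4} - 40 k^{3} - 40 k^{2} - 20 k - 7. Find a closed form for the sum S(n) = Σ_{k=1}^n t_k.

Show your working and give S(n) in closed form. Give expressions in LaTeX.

Compute t_(k+1)/t_k: get (20*k**4 + 120*k**3 + 280*k**2 + 300*k + 127)/(20*k**4 + 40*k**3 + 40*k**2 + 20*k + 7).
Normal form (A,B,C) = (1, 1, k**4 + 2*k**3 + 2*k**2 + k + 7/20).
Set up (1)·f(k+1) − (1)·f(k) − (k**4 + 2*k**3 + 2*k**2 + k + 7/20) = 0.
Degrees (0,0,4) ⇒ d ≤ 5.
Solve for f: f(k) = k*(4*k**4 + 3)/20 (degree 5 ≤ 5).
Certificate R = B(k−1)f/C = k*(4*k**4 + 3)/(20*k**4 + 40*k**3 + 40*k**2 + 20*k + 7) gives s_k = k*(-4*k**4 - 3).
Verify: k*(4*k**4 + 3) - (k + 1)*(4*(k + 1)**4 + 3) matches t_k.
Telescope: S(n) = s_(n+1) − s_(1) = -4*n**5 - 20*n**4 - 40*n**3 - 40*n**2 - 23*n - 7 − (-7) = n*(-4*n**4 - 20*n**3 - 40*n**2 - 40*n - 23).

S(n) = n \left(- 4 n^{4} - 20 n^{3} - 40 n^{2} - 40 n - 23\right)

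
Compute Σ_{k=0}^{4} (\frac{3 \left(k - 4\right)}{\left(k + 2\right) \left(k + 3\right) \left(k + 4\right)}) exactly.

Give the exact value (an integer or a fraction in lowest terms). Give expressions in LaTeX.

Σ = -5/7

t_(k+1)/t_k = (k - 3)*(k + 2)/((k - 4)*(k + 5)).
Factor: A=k + 2; B=k + 5; C=k - 4.
Solve (k + 2)·f(k+1) − (k + 4)·f(k) = k - 4.
deg f ≤ 2 (via 1,1,1).
Solving with deg f ≤ 2: f(k) = -k*(k + 11)/6.
So s_k = (B(k−1)f/C)·t_k = (-k*(k + 4)*(k + 11)/(6*(k - 4)))·t_k = k*(-k - 11)/(2*(k + 2)*(k + 3)).
Verify: 3*(k - 4)/(k**3 + 9*k**2 + 26*k + 24) matches t_k.
Telescoping: Σ = s_(5) − s_(0) = -5/7 − (0) = -5/7.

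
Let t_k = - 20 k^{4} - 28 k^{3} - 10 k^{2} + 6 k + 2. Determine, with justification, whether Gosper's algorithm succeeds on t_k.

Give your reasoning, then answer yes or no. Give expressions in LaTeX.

Step 1: r(k) = (10*k**4 + 54*k**3 + 107*k**2 + 89*k + 25)/(10*k**4 + 14*k**3 + 5*k**2 - 3*k - 1).
A = 1, B = 1, C = k**4 + 7*k**3/5 + k**2/2 - 3*k/10 - 1/10.
Key eq: (1)·f(k+1) = (1)·f(k) + (k**4 + 7*k**3/5 + k**2/2 - 3*k/10 - 1/10).
From deg A=0, deg B=0, deg C=4: d=5.
Coefficient equations give f(k) = k*(4*k**4 - 3*k**3 - 4*k**2 - k + 2)/20.
Get s_k = R·t_k = k*(-4*k**4 + 3*k**3 + 4*k**2 + k - 2) with R(k) = B(k−1)f(k)/C(k) = k*(4*k**4 - 3*k**3 - 4*k**2 - k + 2)/(2*(10*k**4 + 14*k**3 + 5*k**2 - 3*k - 1)).
Check: Δs_k = -20*k**4 - 28*k**3 - 10*k**2 + 6*k + 2. ✓

Yes. s_k = k \left(- 4 k^{4} + 3 k^{3} + 4 k^{2} + k - 2\right).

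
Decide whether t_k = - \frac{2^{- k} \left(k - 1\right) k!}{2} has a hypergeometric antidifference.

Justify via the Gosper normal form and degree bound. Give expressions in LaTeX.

Yes. s_k = - 2^{- k} k!.

Compute t_(k+1)/t_k: get k*(k + 1)/(2*(k - 1)).
Gosper form: A/B · C(k+1)/C(k) with A=k/2 + 1/2, B=1, C=k - 1.
Solve (k/2 + 1/2)·f(k+1) − (1)·f(k) = k - 1.
From deg A=1, deg B=0, deg C=1: d=0.
Solve for f: f(k) = 2 (degree 0 ≤ 0).
Certificate R = B(k−1)f/C = 2/(k - 1) gives s_k = -factorial(k)/2**k.
Verify: -(k - 1)*factorial(k)/(2*2**k) matches t_k.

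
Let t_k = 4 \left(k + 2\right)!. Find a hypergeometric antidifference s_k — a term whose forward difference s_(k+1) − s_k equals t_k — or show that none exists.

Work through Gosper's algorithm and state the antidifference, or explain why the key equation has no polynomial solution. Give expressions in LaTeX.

no hypergeometric antidifference exists

The ratio is k + 3.
A = k + 3, B = 1, C = 1.
Key eq: (k + 3)·f(k+1) = (1)·f(k) + (1).
deg f ≤ -1 (via 1,0,0).
deg f ≤ -1 is impossible — no certificate.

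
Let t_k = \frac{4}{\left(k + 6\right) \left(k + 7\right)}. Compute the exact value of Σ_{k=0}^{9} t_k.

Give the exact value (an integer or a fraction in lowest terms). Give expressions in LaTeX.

Ratio r(k) = (k + 6)/(k + 8).
Take A(k)=k + 6, B(k)=k + 8, C(k)=1.
f must satisfy (k + 6)·f(k+1) − (k + 7)·f(k) = 1.
Bound: deg f ≤ 1.
Coefficient equations give f(k) = k/6.
R(k) = B(k−1)·f(k)/C(k) = k*(k + 7)/6; s_k = R·t_k = 2*k/(3*(k + 6)).
s_(k+1) − s_k = 4/(k**2 + 13*k + 42) = t_k.
Telescoping: Σ = s_(10) − s_(0) = 5/12 − (0) = 5/12.

Σ = 5/12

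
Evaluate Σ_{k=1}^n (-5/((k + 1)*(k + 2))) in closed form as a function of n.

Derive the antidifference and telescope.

Step 1: r(k) = (k + 1)/(k + 3).
Take A(k)=k + 1, B(k)=k + 3, C(k)=1.
Key eq: (k + 1)·f(k+1) = (k + 2)·f(k) + (1).
deg f ≤ 1 (via 1,1,0).
Solve for f: f(k) = k (degree 1 ≤ 1).
Certificate R = B(k−1)f/C = k*(k + 2) gives s_k = -5*k/(k + 1).
s_(k+1) − s_k = -5/(k**2 + 3*k + 2) = t_k.
Telescope: S(n) = s_(n+1) − s_(1) = 5*(-n - 1)/(n + 2) − (-5/2) = -5*n/(2*n + 4).

S(n) = -5*n/(2*n + 4)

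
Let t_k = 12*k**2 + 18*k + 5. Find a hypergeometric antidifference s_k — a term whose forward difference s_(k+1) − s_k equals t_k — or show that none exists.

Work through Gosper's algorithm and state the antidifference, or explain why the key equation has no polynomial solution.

Ratio r(k) = (12*k**2 + 42*k + 35)/(12*k**2 + 18*k + 5).
Normal form (A,B,C) = (1, 1, k**2 + 3*k/2 + 5/12).
Need (1)·f(k+1) − (1)·f(k) = k**2 + 3*k/2 + 5/12.
deg f ≤ 3 (via 0,0,2).
Solve for f: f(k) = k*(4*k**2 + 3*k - 2)/12 (degree 3 ≤ 3).
So s_k = (B(k−1)f/C)·t_k = (k*(4*k**2 + 3*k - 2)/(12*k**2 + 18*k + 5))·t_k = k*(4*k**2 + 3*k - 2).
Δs = 12*k**2 + 18*k + 5, as required.

s_k = k*(4*k**2 + 3*k - 2)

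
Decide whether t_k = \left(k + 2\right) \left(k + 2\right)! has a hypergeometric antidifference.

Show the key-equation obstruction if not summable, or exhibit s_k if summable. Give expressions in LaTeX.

t_(k+1)/t_k = (k + 3)**2/(k + 2).
So A=k + 3 and B=1, with C=k + 2.
Set up (k + 3)·f(k+1) − (1)·f(k) − (k + 2) = 0.
deg f ≤ 0 (via 1,0,1).
Match coefficients ⇒ f(k) = 1.
Then R = B(k−1)f/C = 1/(k + 2), so s_k = R(k)·t_k = factorial(k + 2).
Δs = (k + 2)*factorial(k + 2), as required.

Yes. s_k = \left(k + 2\right)!.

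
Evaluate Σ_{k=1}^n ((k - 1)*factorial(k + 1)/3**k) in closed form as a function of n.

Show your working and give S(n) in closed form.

S(n) = -2 + factorial(n + 2)/3**n

Compute t_(k+1)/t_k: get k*(k + 2)/(3*(k - 1)).
Normal form (A,B,C) = (k/3 + 2/3, 1, k - 1).
Solve (k/3 + 2/3)·f(k+1) − (1)·f(k) = k - 1.
Degrees (1,0,1) ⇒ d ≤ 0.
Solve for f: f(k) = 3 (degree 0 ≤ 0).
Certificate R = B(k−1)f/C = 3/(k - 1) gives s_k = 3**(1 - k)*factorial(k + 1).
Verify: (k - 1)*factorial(k + 1)/3**k matches t_k.
Evaluate: s_(n+1) = factorial(n + 2)/3**n; subtract s_(1) = 2 ⇒ S(n) = -2 + factorial(n + 2)/3**n.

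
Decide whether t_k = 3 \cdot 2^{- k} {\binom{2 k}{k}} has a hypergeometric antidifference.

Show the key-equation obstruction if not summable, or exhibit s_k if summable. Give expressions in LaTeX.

No — key equation has no polynomial f.

t_(k+1)/t_k = (2*k + 1)/(k + 1).
Take A(k)=2*k + 1, B(k)=k + 1, C(k)=1.
Solve (2*k + 1)·f(k+1) − (k)·f(k) = 1.
deg f ≤ -1 (via 1,1,0).
Negative degree bound (-1): no f exists, t_k not Gosper-summable.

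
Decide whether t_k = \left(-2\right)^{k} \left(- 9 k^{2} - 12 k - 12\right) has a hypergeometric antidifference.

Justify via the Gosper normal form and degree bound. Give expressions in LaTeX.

Yes. s_k = \left(-2\right)^{k} \left(3 k^{2} + 2\right).

t_(k+1)/t_k = 2*(-3*k**2 - 10*k - 11)/(3*k**2 + 4*k + 4).
Gosper form: A/B · C(k+1)/C(k) with A=-2, B=1, C=k**2 + 4*k/3 + 4/3.
Key eq: (-2)·f(k+1) = (1)·f(k) + (k**2 + 4*k/3 + 4/3).
Bound: deg f ≤ 2.
Coefficient equations give f(k) = -(3*k**2 + 2)/9.
Then R = B(k−1)f/C = -(3*k**2 + 2)/(3*(3*k**2 + 4*k + 4)), so s_k = R(k)·t_k = (-2)**k*(3*k**2 + 2).
Verify: (-2)**k*(-9*k**2 - 12*k - 12) matches t_k.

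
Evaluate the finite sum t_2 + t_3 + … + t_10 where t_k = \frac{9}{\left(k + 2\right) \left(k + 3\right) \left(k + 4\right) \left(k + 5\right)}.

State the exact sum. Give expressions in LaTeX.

Σ = 87/3640

t_(k+1)/t_k = (k + 2)/(k + 6).
Factor: A=k + 2; B=k + 6; C=1.
Set up (k + 2)·f(k+1) − (k + 5)·f(k) − (1) = 0.
deg f ≤ 3 (via 1,1,0).
A polynomial solution: f(k) = k*(k**2 + 9*k + 26)/72.
R(k) = B(k−1)·f(k)/C(k) = k*(k + 5)*(k**2 + 9*k + 26)/72; s_k = R·t_k = k*(k**2 + 9*k + 26)/(8*(k + 2)*(k + 3)*(k + 4)).
Verify: 9/(k**4 + 14*k**3 + 71*k**2 + 154*k + 120) matches t_k.
Evaluate s at k=11 and k=2: 451/3640 and 1/10; difference 87/3640.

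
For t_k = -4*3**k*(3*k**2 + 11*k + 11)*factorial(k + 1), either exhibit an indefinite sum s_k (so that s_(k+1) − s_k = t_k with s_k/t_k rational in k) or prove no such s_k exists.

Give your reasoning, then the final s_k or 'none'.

Ratio r(k) = 3*(3*k**3 + 23*k**2 + 59*k + 50)/(3*k**2 + 11*k + 11).
Gosper form: A/B · C(k+1)/C(k) with A=3*k + 6, B=1, C=k**2 + 11*k/3 + 11/3.
Solve (3*k + 6)·f(k+1) − (1)·f(k) = k**2 + 11*k/3 + 11/3.
deg f ≤ 1 (via 1,0,2).
Coefficient equations give f(k) = (k + 1)/3.
Get s_k = R·t_k = -4*3**k*(k + 1)*factorial(k + 1) with R(k) = B(k−1)f(k)/C(k) = (k + 1)/(3*k**2 + 11*k + 11).
Verify: -4*3**k*(3*k**2 + 11*k + 11)*factorial(k + 1) matches t_k.

s_k = -4*3**k*(k + 1)*factorial(k + 1)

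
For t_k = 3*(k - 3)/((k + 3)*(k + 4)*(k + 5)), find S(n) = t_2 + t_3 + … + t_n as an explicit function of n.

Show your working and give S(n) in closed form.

S(n) = (n**2 - 6*n + 5)/(5*(n**2 + 9*n + 20))

r(k) = (k - 2)*(k + 3)/((k - 3)*(k + 6)) after simplifying.
Factor: A=k + 3; B=k + 6; C=k - 3.
Key eq: (k + 3)·f(k+1) = (k + 5)·f(k) + (k - 3).
deg f ≤ 2 (via 1,1,1).
Solve for f: f(k) = -k (degree 1 ≤ 2).
Get s_k = R·t_k = -3*k/((k + 3)*(k + 4)) with R(k) = B(k−1)f(k)/C(k) = -k*(k + 5)/(k - 3).
Δs = 3*(k - 3)/(k**3 + 12*k**2 + 47*k + 60), as required.
Evaluate: s_(n+1) = 3*(-n - 1)/(n**2 + 9*n + 20); subtract s_(2) = -1/5 ⇒ S(n) = (n**2 - 6*n + 5)/(5*(n**2 + 9*n + 20)).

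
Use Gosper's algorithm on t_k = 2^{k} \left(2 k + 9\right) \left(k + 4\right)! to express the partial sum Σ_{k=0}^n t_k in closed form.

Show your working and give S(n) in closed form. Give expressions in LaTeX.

The ratio is 2*(k + 5)*(2*k + 11)/(2*k + 9).
So A=2*k + 10 and B=1, with C=k + 9/2.
Key eq: (2*k + 10)·f(k+1) = (1)·f(k) + (k + 9/2).
Degrees (1,0,1) ⇒ d ≤ 0.
Coefficient equations give f(k) = 1/2.
Get s_k = R·t_k = 2**k*factorial(k + 4) with R(k) = B(k−1)f(k)/C(k) = 1/(2*k + 9).
Check: Δs_k = 2**k*(2*k + 9)*factorial(k + 4). ✓
Telescope: S(n) = s_(n+1) − s_(0) = 2**(n + 1)*factorial(n + 5) − (24) = 2*2**n*factorial(n + 5) - 24.

S(n) = 2 \cdot 2^{n} \left(n + 5\right)! - 24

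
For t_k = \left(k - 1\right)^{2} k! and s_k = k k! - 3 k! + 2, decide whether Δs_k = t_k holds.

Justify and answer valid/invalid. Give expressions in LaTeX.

valid (s_(k+1) − s_k reduces to t_k)

s_(k+1) = k**2*factorial(k) - k*factorial(k) - 2*factorial(k) + 2
s_(k+1) − s_k = (k - 1)**2*factorial(k)
(s_(k+1) − s_k) − t_k = 0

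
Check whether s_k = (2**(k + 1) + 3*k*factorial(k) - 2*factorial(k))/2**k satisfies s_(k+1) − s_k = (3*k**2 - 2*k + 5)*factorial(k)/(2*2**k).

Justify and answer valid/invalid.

s_(k+1) = (4*2**k + 3*k**2*factorial(k) + 4*k*factorial(k) + factorial(k))/(2*2**k)
s_(k+1) − s_k = (3*k**2 - 2*k + 5)*factorial(k)/(2*2**k)
(s_(k+1) − s_k) − t_k = 0

Valid: the claim telescopes to t_k.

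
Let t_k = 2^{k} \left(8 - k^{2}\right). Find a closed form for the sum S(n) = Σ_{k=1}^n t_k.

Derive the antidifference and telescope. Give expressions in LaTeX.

The ratio is 2*((k + 1)**2 - 8)/(k**2 - 8).
Take A(k)=2, B(k)=1, C(k)=k**2 - 8.
Solve (2)·f(k+1) − (1)·f(k) = k**2 - 8.
From deg A=0, deg B=0, deg C=2: d=2.
Solving with deg f ≤ 2: f(k) = k**2 - 4*k - 2.
Certificate R = B(k−1)f/C = (k**2 - 4*k - 2)/(k**2 - 8) gives s_k = 2**k*(-k**2 + 4*k + 2).
Verify: 2**k*(8 - k**2) matches t_k.
Telescope: S(n) = s_(n+1) − s_(1) = 2**(n + 1)*(-n**2 + 2*n + 5) − (10) = -2*2**n*n**2 + 4*2**n*n + 10*2**n - 10.

S(n) = - 2 \cdot 2^{n} n^{2} + 4 \cdot 2^{n} n + 10 \cdot 2^{n} - 10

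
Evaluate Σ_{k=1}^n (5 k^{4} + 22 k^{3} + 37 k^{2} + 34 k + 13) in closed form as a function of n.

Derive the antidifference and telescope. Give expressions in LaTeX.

S(n) = n \left(n^{4} + 8 n^{3} + 25 n^{2} + 41 n + 36\right)

r(k) = (5*k**4 + 42*k**3 + 133*k**2 + 194*k + 111)/(5*k**4 + 22*k**3 + 37*k**2 + 34*k + 13) after simplifying.
Normal form (A,B,C) = (1, 1, k**4 + 22*k**3/5 + 37*k**2/5 + 34*k/5 + 13/5).
Set up (1)·f(k+1) − (1)·f(k) − (k**4 + 22*k**3/5 + 37*k**2/5 + 34*k/5 + 13/5) = 0.
deg f ≤ 5 (via 0,0,4).
Solve for f: f(k) = k*(k**4 + 3*k**3 + 3*k**2 + 4*k + 2)/5 (degree 5 ≤ 5).
Certificate R = B(k−1)f/C = k*(k**4 + 3*k**3 + 3*k**2 + 4*k + 2)/(5*k**4 + 22*k**3 + 37*k**2 + 34*k + 13) gives s_k = k*(k**4 + 3*k**3 + 3*k**2 + 4*k + 2).
Δs = 5*k**4 + 22*k**3 + 37*k**2 + 34*k + 13, as required.
Telescope: S(n) = s_(n+1) − s_(1) = n**5 + 8*n**4 + 25*n**3 + 41*n**2 + 36*n + 13 − (13) = n*(n**4 + 8*n**3 + 25*n**2 + 41*n + 36).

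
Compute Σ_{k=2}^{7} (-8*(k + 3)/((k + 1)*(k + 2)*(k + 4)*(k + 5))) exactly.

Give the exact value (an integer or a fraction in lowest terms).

Σ = -5/27

The ratio is (k + 1)*(k + 4)**2/((k + 3)**2*(k + 6)).
So A=k + 1 and B=k + 6, with C=k**2 + 6*k + 9.
Key eq: (k + 1)·f(k+1) = (k + 5)·f(k) + (k**2 + 6*k + 9).
d = 4 from the (1,1,2) case.
Solving with deg f ≤ 4: f(k) = k*(k + 2)*(k + 3)*(k + 5)/8.
Then R = B(k−1)f/C = k*(k + 2)*(k + 5)**2/(8*(k + 3)), so s_k = R(k)·t_k = k*(-k - 5)/(k**2 + 5*k + 4).
Δs = 8*(-k - 3)/(k**4 + 12*k**3 + 49*k**2 + 78*k + 40), as required.
Evaluate s at k=8 and k=2: -26/27 and -7/9; difference -5/27.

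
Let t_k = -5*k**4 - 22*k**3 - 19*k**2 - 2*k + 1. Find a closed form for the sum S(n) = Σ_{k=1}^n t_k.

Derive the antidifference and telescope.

Ratio r(k) = (5*k**4 + 42*k**3 + 115*k**2 + 126*k + 47)/(5*k**4 + 22*k**3 + 19*k**2 + 2*k - 1).
Factor: A=1; B=1; C=k**4 + 22*k**3/5 + 19*k**2/5 + 2*k/5 - 1/5.
Set up (1)·f(k+1) − (1)·f(k) − (k**4 + 22*k**3/5 + 19*k**2/5 + 2*k/5 - 1/5) = 0.
Bound: deg f ≤ 5.
A polynomial solution: f(k) = k*(k**4 + 3*k**3 - 3*k**2 - 3*k + 1)/5.
Certificate R = B(k−1)f/C = k*(k**4 + 3*k**3 - 3*k**2 - 3*k + 1)/(5*k**4 + 22*k**3 + 19*k**2 + 2*k - 1) gives s_k = k*(-k**4 - 3*k**3 + 3*k**2 + 3*k - 1).
s_(k+1) − s_k = -5*k**4 - 22*k**3 - 19*k**2 - 2*k + 1 = t_k.
Telescope: S(n) = s_(n+1) − s_(1) = -n**5 - 8*n**4 - 19*n**3 - 16*n**2 - 3*n + 1 − (1) = n*(-n**4 - 8*n**3 - 19*n**2 - 16*n - 3).

S(n) = n*(-n**4 - 8*n**3 - 19*n**2 - 16*n - 3)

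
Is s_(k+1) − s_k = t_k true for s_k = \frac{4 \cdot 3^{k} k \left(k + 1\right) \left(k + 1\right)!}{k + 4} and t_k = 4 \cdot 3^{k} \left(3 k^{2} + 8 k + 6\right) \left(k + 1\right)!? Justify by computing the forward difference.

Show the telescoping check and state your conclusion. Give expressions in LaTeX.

Invalid: residual - \frac{12 \cdot 3^{k} \left(3 k^{3} + 20 k^{2} + 37 k + 24\right) \left(k + 1\right)!}{\left(k + 4\right) \left(k + 5\right)} ≠ 0.

s_(k+1) = 12*3**k*(k + 1)*(k + 2)*factorial(k + 2)/(k + 5)
s_(k+1) − s_k = 4*3**k*(k + 1)*(3*k**3 + 23*k**2 + 55*k + 48)*factorial(k + 1)/((k + 4)*(k + 5))
(s_(k+1) − s_k) − t_k = -12*3**k*(3*k**3 + 20*k**2 + 37*k + 24)*factorial(k + 1)/((k + 4)*(k + 5))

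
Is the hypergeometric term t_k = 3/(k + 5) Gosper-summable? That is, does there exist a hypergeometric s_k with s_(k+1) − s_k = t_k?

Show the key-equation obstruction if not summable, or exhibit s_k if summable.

No; the coefficient equations for f are inconsistent.

The ratio is (k + 5)/(k + 6).
Take A(k)=k + 5, B(k)=k + 6, C(k)=1.
f must satisfy (k + 5)·f(k+1) − (k + 5)·f(k) = 1.
From deg A=1, deg B=1, deg C=0: d=0.
Put f(k) = c0: A·f(k+1) − B(k−1)·f(k) − C = -1; need -1 = 0 — inconsistent ⇒ no f, not summable.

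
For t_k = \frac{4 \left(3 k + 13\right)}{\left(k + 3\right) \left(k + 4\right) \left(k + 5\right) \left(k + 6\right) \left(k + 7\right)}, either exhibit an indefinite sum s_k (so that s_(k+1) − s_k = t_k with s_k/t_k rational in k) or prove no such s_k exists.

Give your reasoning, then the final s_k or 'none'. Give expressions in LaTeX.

r(k) = (k + 3)*(3*k + 16)/((k + 8)*(3*k + 13)) after simplifying.
Gosper form: A/B · C(k+1)/C(k) with A=k + 3, B=k + 8, C=k + 13/3.
Solve (k + 3)·f(k+1) − (k + 7)·f(k) = k + 13/3.
Bound: deg f ≤ 4.
A polynomial solution: f(k) = k*(k + 4)*(k**2 + 14*k + 63)/270.
R(k) = B(k−1)·f(k)/C(k) = k*(k + 4)*(k + 7)*(k**2 + 14*k + 63)/(90*(3*k + 13)); s_k = R·t_k = 2*k*(k**2 + 14*k + 63)/(45*(k**3 + 14*k**2 + 63*k + 90)).
Check: Δs_k = 4*(3*k + 13)/(k**5 + 25*k**4 + 245*k**3 + 1175*k**2 + 2754*k + 2520). ✓

s_k = \frac{2 k \left(k^{2} + 14 k + 63\right)}{45 \left(k^{3} + 14 k^{2} + 63 k + 90\right)}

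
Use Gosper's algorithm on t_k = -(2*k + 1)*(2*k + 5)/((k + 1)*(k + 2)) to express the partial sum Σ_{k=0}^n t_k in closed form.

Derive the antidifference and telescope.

S(n) = (-4*n**2 - 9*n - 5)/(n + 2)

Step 1: r(k) = (k + 1)*(2*k + 3)*(2*k + 7)/((k + 3)*(2*k + 1)*(2*k + 5)).
Gosper form: A/B · C(k+1)/C(k) with A=k + 1, B=k + 3, C=k**2 + 3*k + 5/4.
Need (k + 1)·f(k+1) − (k + 2)·f(k) = k**2 + 3*k + 5/4.
d = 2 from the (1,1,2) case.
Solve for f: f(k) = k*(4*k + 1)/4 (degree 2 ≤ 2).
Then R = B(k−1)f/C = k*(k + 2)*(4*k + 1)/((2*k + 1)*(2*k + 5)), so s_k = R(k)·t_k = k*(-4*k - 1)/(k + 1).
Check: Δs_k = (-4*k**2 - 12*k - 5)/(k**2 + 3*k + 2). ✓
s_(n+1) = (-4*n**2 - 9*n - 5)/(n + 2) and s_(0) = 0, so S(n) = (-4*n**2 - 9*n - 5)/(n + 2).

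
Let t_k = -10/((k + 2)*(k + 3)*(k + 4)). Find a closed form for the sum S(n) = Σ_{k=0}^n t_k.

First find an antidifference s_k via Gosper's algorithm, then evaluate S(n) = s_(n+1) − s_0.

The ratio is (k + 2)/(k + 5).
Normal form (A,B,C) = (k + 2, k + 5, 1).
f must satisfy (k + 2)·f(k+1) − (k + 4)·f(k) = 1.
deg f ≤ 2 (via 1,1,0).
Solve for f: f(k) = k*(k + 5)/12 (degree 2 ≤ 2).
Get s_k = R·t_k = 5*k*(-k - 5)/(6*(k + 2)*(k + 3)) with R(k) = B(k−1)f(k)/C(k) = k*(k + 4)*(k + 5)/12.
Check: Δs_k = -10/(k**3 + 9*k**2 + 26*k + 24). ✓
s_(n+1) = 5*(-n**2 - 7*n - 6)/(6*(n**2 + 7*n + 12)) and s_(0) = 0, so S(n) = 5*(-n**2 - 7*n - 6)/(6*(n**2 + 7*n + 12)).

S(n) = 5*(-n**2 - 7*n - 6)/(6*(n**2 + 7*n + 12))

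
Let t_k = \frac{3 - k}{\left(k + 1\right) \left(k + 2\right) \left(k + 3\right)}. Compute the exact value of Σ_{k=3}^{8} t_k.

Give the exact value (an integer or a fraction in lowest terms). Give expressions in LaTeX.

r(k) = (k - 2)*(k + 1)/((k - 3)*(k + 4)) after simplifying.
Take A(k)=k + 1, B(k)=k + 4, C(k)=k - 3.
Set up (k + 1)·f(k+1) − (k + 3)·f(k) − (k - 3) = 0.
deg f ≤ 2 (via 1,1,1).
Solve for f: f(k) = -k*(k + 5)/2 (degree 2 ≤ 2).
Certificate R = B(k−1)f/C = -k*(k + 3)*(k + 5)/(2*(k - 3)) gives s_k = k*(k + 5)/(2*(k + 1)*(k + 2)).
Δs = (3 - k)/(k**3 + 6*k**2 + 11*k + 6), as required.
Telescoping: Σ = s_(9) − s_(3) = 63/110 − (3/5) = -3/110.

Σ = -3/110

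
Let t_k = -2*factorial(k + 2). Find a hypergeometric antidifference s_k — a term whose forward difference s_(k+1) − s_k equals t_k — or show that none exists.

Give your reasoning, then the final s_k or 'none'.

no hypergeometric antidifference exists

Compute t_(k+1)/t_k: get k + 3.
Take A(k)=k + 3, B(k)=1, C(k)=1.
Key eq: (k + 3)·f(k+1) = (1)·f(k) + (1).
deg f ≤ -1 (via 1,0,0).
d = -1 < 0 ⇒ no nonzero polynomial f; not summable.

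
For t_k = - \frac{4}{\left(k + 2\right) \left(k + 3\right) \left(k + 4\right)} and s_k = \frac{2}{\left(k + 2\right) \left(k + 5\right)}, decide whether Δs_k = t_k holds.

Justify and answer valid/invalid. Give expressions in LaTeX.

s_(k+1) = 2/((k + 3)*(k + 6))
s_(k+1) − s_k = 4*(-k - 4)/(k**4 + 16*k**3 + 91*k**2 + 216*k + 180)
(s_(k+1) − s_k) − t_k = 4*(3*k + 14)/(k**5 + 20*k**4 + 155*k**3 + 580*k**2 + 1044*k + 720)

Invalid: residual \frac{4 \left(3 k + 14\right)}{k^{5} + 20 k^{4} + 155 k^{3} + 580 k^{2} + 1044 k + 720} ≠ 0.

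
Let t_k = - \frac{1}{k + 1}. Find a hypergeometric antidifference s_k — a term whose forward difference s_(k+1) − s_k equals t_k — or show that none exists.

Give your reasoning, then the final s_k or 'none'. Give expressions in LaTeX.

no hypergeometric antidifference exists

Compute t_(k+1)/t_k: get (k + 1)/(k + 2).
So A=k + 1 and B=k + 2, with C=1.
Key eq: (k + 1)·f(k+1) = (k + 1)·f(k) + (1).
Degrees (1,1,0) ⇒ d ≤ 0.
Generic f = c0 gives residual -1; -1 = 0 cannot hold, so t_k is not Gosper-summable.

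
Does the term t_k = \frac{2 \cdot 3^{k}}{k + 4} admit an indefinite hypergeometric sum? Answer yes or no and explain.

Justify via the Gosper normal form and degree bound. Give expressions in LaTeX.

No; the degree bound rules out any f.

r(k) = 3*(k + 4)/(k + 5) after simplifying.
Take A(k)=3*k + 12, B(k)=k + 5, C(k)=1.
Key eq: (3*k + 12)·f(k+1) = (k + 4)·f(k) + (1).
From deg A=1, deg B=1, deg C=0: d=-1.
deg f ≤ -1 is impossible — no certificate.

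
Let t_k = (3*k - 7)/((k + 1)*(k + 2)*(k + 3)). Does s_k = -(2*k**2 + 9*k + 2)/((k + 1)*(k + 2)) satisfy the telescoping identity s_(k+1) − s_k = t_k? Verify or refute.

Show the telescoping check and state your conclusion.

Valid: the claim telescopes to t_k.

s_(k+1) = (-9*k - 2*(k + 1)**2 - 11)/((k + 2)*(k + 3))
s_(k+1) − s_k = (3*k - 7)/(k**3 + 6*k**2 + 11*k + 6)
(s_(k+1) − s_k) − t_k = 0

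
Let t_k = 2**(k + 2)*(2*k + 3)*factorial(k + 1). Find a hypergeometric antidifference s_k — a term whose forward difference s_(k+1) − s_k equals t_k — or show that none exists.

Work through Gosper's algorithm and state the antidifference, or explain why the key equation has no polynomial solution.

s_k = 2**(k + 2)*factorial(k + 1)

The ratio is 2*(k + 2)*(2*k + 5)/(2*k + 3).
A = 2*k + 4, B = 1, C = k + 3/2.
Solve (2*k + 4)·f(k+1) − (1)·f(k) = k + 3/2.
Bound: deg f ≤ 0.
Solve for f: f(k) = 1/2 (degree 0 ≤ 0).
Get s_k = R·t_k = 2**(k + 2)*factorial(k + 1) with R(k) = B(k−1)f(k)/C(k) = 1/(2*k + 3).
Check: Δs_k = 2**(k + 2)*(2*k + 3)*factorial(k + 1). ✓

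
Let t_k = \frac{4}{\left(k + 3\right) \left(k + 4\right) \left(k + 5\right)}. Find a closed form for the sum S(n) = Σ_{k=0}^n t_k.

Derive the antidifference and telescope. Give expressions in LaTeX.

Step 1: r(k) = (k + 3)/(k + 6).
Factor: A=k + 3; B=k + 6; C=1.
Key eq: (k + 3)·f(k+1) = (k + 5)·f(k) + (1).
From deg A=1, deg B=1, deg C=0: d=2.
Solving with deg f ≤ 2: f(k) = k*(k + 7)/24.
Certificate R = B(k−1)f/C = k*(k + 5)*(k + 7)/24 gives s_k = k*(k + 7)/(6*(k + 3)*(k + 4)).
Check: Δs_k = 4/(k**3 + 12*k**2 + 47*k + 60). ✓
s_(n+1) = (n**2 + 9*n + 8)/(6*(n**2 + 9*n + 20)) and s_(0) = 0, so S(n) = (n**2 + 9*n + 8)/(6*(n**2 + 9*n + 20)).

S(n) = \frac{n^{2} + 9 n + 8}{6 \left(n^{2} + 9 n + 20\right)}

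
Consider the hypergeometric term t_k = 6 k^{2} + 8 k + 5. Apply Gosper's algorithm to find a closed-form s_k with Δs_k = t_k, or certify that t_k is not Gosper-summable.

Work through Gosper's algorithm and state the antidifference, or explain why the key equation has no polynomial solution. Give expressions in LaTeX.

s_k = k \left(2 k^{2} + k + 2\right)

Step 1: r(k) = (6*k**2 + 20*k + 19)/(6*k**2 + 8*k + 5).
Take A(k)=1, B(k)=1, C(k)=k**2 + 4*k/3 + 5/6.
Solve (1)·f(k+1) − (1)·f(k) = k**2 + 4*k/3 + 5/6.
Degrees (0,0,2) ⇒ d ≤ 3.
Coefficient equations give f(k) = k*(2*k**2 + k + 2)/6.
Then R = B(k−1)f/C = k*(2*k**2 + k + 2)/(6*k**2 + 8*k + 5), so s_k = R(k)·t_k = k*(2*k**2 + k + 2).
Verify: 6*k**2 + 8*k + 5 matches t_k.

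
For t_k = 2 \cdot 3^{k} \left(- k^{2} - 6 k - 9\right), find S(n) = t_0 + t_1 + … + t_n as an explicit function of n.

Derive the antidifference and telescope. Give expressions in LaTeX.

S(n) = - 3 \cdot 3^{n} n^{2} - 15 \cdot 3^{n} n - 21 \cdot 3^{n} + 3

Ratio r(k) = 3*(k**2 + 8*k + 16)/(k**2 + 6*k + 9).
A = 3, B = 1, C = k**2 + 6*k + 9.
f must satisfy (3)·f(k+1) − (1)·f(k) = k**2 + 6*k + 9.
Bound: deg f ≤ 2.
Solving with deg f ≤ 2: f(k) = (k**2 + 3*k + 3)/2.
So s_k = (B(k−1)f/C)·t_k = ((k**2 + 3*k + 3)/(2*(k + 3)**2))·t_k = 3**k*(-k**2 - 3*k - 3).
s_(k+1) − s_k = 2*3**k*(-k**2 - 6*k - 9) = t_k.
s_(n+1) = 3**(n + 1)*(-n**2 - 5*n - 7) and s_(0) = -3, so S(n) = -3*3**n*n**2 - 15*3**n*n - 21*3**n + 3.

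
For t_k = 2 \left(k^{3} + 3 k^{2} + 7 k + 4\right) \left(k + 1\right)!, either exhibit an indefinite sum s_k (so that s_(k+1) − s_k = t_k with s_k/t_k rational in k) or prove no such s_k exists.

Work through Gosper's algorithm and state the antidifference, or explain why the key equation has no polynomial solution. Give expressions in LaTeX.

s_k = 2 \left(k^{2} + 2\right) \left(k + 1\right)!

Step 1: r(k) = (k**4 + 8*k**3 + 28*k**2 + 47*k + 30)/(k**3 + 3*k**2 + 7*k + 4).
Gosper form: A/B · C(k+1)/C(k) with A=k + 2, B=1, C=k**3 + 3*k**2 + 7*k + 4.
Set up (k + 2)·f(k+1) − (1)·f(k) − (k**3 + 3*k**2 + 7*k + 4) = 0.
deg f ≤ 2 (via 1,0,3).
Coefficient equations give f(k) = k**2 + 2.
Get s_k = R·t_k = 2*(k**2 + 2)*factorial(k + 1) with R(k) = B(k−1)f(k)/C(k) = (k**2 + 2)/(k**3 + 3*k**2 + 7*k + 4).
Verify: 2*(k**3 + 3*k**2 + 7*k + 4)*factorial(k + 1) matches t_k.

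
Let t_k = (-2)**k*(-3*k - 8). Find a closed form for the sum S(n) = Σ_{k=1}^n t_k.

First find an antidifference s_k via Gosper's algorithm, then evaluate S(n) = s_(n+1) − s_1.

S(n) = -2*(-2)**n*n - 6*(-2)**n + 6

Compute t_(k+1)/t_k: get 2*(-3*k - 11)/(3*k + 8).
A = -2, B = 1, C = k + 8/3.
Key eq: (-2)·f(k+1) = (1)·f(k) + (k + 8/3).
deg f ≤ 1 (via 0,0,1).
Solve for f: f(k) = -(k + 2)/3 (degree 1 ≤ 1).
So s_k = (B(k−1)f/C)·t_k = (-(k + 2)/(3*k + 8))·t_k = (-2)**k*(k + 2).
Δs = (-2)**k*(-3*k - 8), as required.
Evaluate: s_(n+1) = (-2)**(n + 1)*(n + 3); subtract s_(1) = -6 ⇒ S(n) = -2*(-2)**n*n - 6*(-2)**n + 6.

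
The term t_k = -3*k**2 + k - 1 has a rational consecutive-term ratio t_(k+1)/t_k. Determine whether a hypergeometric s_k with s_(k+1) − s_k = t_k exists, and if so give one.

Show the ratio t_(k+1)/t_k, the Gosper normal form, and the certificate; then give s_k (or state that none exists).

Ratio r(k) = (-k + 3*(k + 1)**2)/(3*k**2 - k + 1).
Take A(k)=1, B(k)=1, C(k)=k**2 - k/3 + 1/3.
Key eq: (1)·f(k+1) = (1)·f(k) + (k**2 - k/3 + 1/3).
Degrees (0,0,2) ⇒ d ≤ 3.
Coefficient equations give f(k) = k*(k**2 - 2*k + 2)/3.
R(k) = B(k−1)·f(k)/C(k) = k*(k**2 - 2*k + 2)/(3*k**2 - k + 1); s_k = R·t_k = k*(-k**2 + 2*k - 2).
s_(k+1) − s_k = -3*k**2 + k - 1 = t_k.

s_k = k*(-k**2 + 2*k - 2)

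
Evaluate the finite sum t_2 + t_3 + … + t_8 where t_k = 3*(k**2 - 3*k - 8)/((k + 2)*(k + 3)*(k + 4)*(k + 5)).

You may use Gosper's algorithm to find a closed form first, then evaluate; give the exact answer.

Compute t_(k+1)/t_k: get (k + 2)*(3*k - (k + 1)**2 + 11)/((k + 6)*(-k**2 + 3*k + 8)).
So A=k + 2 and B=k + 6, with C=k**2 - 3*k - 8.
Key eq: (k + 2)·f(k+1) = (k + 5)·f(k) + (k**2 - 3*k - 8).
d = 3 from the (1,1,2) case.
Solve for f: f(k) = -k*(k**2 + 27*k + 44)/18 (degree 3 ≤ 3).
Get s_k = R·t_k = k*(-k**2 - 27*k - 44)/(6*(k + 2)*(k + 3)*(k + 4)) with R(k) = B(k−1)f(k)/C(k) = -k*(k + 5)*(k**2 + 27*k + 44)/(18*(k**2 - 3*k - 8)).
Check: Δs_k = 3*(k**2 - 3*k - 8)/(k**4 + 14*k**3 + 71*k**2 + 154*k + 120). ✓
Σ_(k=2)^(8) t_k = s_(9) − s_(2) = -46/143 − (-17/60) = -329/8580.

Σ = -329/8580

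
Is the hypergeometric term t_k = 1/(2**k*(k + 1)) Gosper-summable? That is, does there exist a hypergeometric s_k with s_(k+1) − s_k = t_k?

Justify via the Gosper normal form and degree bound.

No. Not Gosper-summable.

r(k) = (k + 1)/(2*(k + 2)) after simplifying.
Factor: A=k/2 + 1/2; B=k + 2; C=1.
Need (k/2 + 1/2)·f(k+1) − (k + 1)·f(k) = 1.
From deg A=1, deg B=1, deg C=0: d=-1.
d = -1 < 0 ⇒ no nonzero polynomial f; not summable.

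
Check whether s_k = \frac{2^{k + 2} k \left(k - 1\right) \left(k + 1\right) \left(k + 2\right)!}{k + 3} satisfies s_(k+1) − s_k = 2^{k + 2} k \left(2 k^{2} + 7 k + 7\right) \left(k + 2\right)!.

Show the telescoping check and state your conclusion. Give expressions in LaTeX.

Invalid: residual - \frac{2^{k + 3} k \left(2 k^{3} + 13 k^{2} + 27 k + 22\right) \left(k + 2\right)!}{\left(k + 3\right) \left(k + 4\right)} ≠ 0.

s_(k+1) = 2**(k + 3)*k*(k + 1)*(k + 2)*factorial(k + 3)/(k + 4)
s_(k+1) − s_k = 2**(k + 2)*k*(k + 1)*(2*k**3 + 15*k**2 + 39*k + 40)*factorial(k + 2)/((k + 3)*(k + 4))
(s_(k+1) − s_k) − t_k = -2**(k + 3)*k*(2*k**3 + 13*k**2 + 27*k + 22)*factorial(k + 2)/((k + 3)*(k + 4))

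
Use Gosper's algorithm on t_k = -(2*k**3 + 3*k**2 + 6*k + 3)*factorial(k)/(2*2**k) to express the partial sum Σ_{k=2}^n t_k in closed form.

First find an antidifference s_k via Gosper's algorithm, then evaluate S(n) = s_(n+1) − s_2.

Compute t_(k+1)/t_k: get (2*k**4 + 11*k**3 + 27*k**2 + 32*k + 14)/(2*(2*k**3 + 3*k**2 + 6*k + 3)).
So A=k/2 + 1/2 and B=1, with C=k**3 + 3*k**2/2 + 3*k + 3/2.
Key eq: (k/2 + 1/2)·f(k+1) = (1)·f(k) + (k**3 + 3*k**2/2 + 3*k + 3/2).
Degrees (1,0,3) ⇒ d ≤ 2.
Solving with deg f ≤ 2: f(k) = k*(2*k + 1).
Certificate R = B(k−1)f/C = 2*k*(2*k + 1)/(2*k**3 + 3*k**2 + 6*k + 3) gives s_k = -k*(2*k + 1)*factorial(k)/2**k.
Check: Δs_k = -(2*k**3 + 3*k**2 + 6*k + 3)*factorial(k)/(2*2**k). ✓
Σ_(k=2)^n t_k = s_(n+1) − s_(2) = (-2**(-n - 1)*(n + 1)*(2*n + 3)*factorial(n + 1)) − (-5), i.e. (10*2**n - 2*n**3*factorial(n) - 7*n**2*factorial(n) - 8*n*factorial(n) - 3*factorial(n))/(2*2**n).

S(n) = (10*2**n - 2*n**3*factorial(n) - 7*n**2*factorial(n) - 8*n*factorial(n) - 3*factorial(n))/(2*2**n)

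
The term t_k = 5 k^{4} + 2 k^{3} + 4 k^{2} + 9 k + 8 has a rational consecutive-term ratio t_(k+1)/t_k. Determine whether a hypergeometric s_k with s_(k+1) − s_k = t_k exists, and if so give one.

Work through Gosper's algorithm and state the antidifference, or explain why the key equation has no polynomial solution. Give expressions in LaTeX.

s_k = k \left(k^{4} - 2 k^{3} + 2 k^{2} + 3 k + 4\right)

Step 1: r(k) = (5*k**4 + 22*k**3 + 40*k**2 + 43*k + 28)/(5*k**4 + 2*k**3 + 4*k**2 + 9*k + 8).
So A=1 and B=1, with C=k**4 + 2*k**3/5 + 4*k**2/5 + 9*k/5 + 8/5.
Need (1)·f(k+1) − (1)·f(k) = k**4 + 2*k**3/5 + 4*k**2/5 + 9*k/5 + 8/5.
Degrees (0,0,4) ⇒ d ≤ 5.
Coefficient equations give f(k) = k*(k**4 - 2*k**3 + 2*k**2 + 3*k + 4)/5.
Certificate R = B(k−1)f/C = k*(k**4 - 2*k**3 + 2*k**2 + 3*k + 4)/(5*k**4 + 2*k**3 + 4*k**2 + 9*k + 8) gives s_k = k*(k**4 - 2*k**3 + 2*k**2 + 3*k + 4).
Δs = 5*k**4 + 2*k**3 + 4*k**2 + 9*k + 8, as required.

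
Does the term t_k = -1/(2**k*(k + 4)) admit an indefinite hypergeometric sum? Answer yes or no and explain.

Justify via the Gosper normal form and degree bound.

r(k) = (k + 4)/(2*(k + 5)) after simplifying.
Take A(k)=k/2 + 2, B(k)=k + 5, C(k)=1.
Solve (k/2 + 2)·f(k+1) − (k + 4)·f(k) = 1.
Degrees (1,1,0) ⇒ d ≤ -1.
Bound -1 < 0, so the key equation has no polynomial solution.

No — t_k has no hypergeometric antidifference.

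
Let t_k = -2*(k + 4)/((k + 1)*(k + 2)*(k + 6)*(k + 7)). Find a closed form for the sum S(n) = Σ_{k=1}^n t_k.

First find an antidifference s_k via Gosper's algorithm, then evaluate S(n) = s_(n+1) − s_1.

Compute t_(k+1)/t_k: get (k + 1)*(k + 5)*(k + 6)/((k + 3)*(k + 4)*(k + 8)).
Take A(k)=k + 1, B(k)=k + 8, C(k)=k**4 + 16*k**3 + 95*k**2 + 248*k + 240.
Need (k + 1)·f(k+1) − (k + 7)·f(k) = k**4 + 16*k**3 + 95*k**2 + 248*k + 240.
From deg A=1, deg B=1, deg C=4: d=6.
Coefficient equations give f(k) = k*(k + 2)*(k + 3)*(k + 4)*(k + 5)*(k + 7)/12.
R(k) = B(k−1)·f(k)/C(k) = k*(k + 2)*(k + 7)**2/(12*(k + 4)); s_k = R·t_k = k*(-k - 7)/(6*(k**2 + 7*k + 6)).
Verify: 2*(-k - 4)/(k**4 + 16*k**3 + 83*k**2 + 152*k + 84) matches t_k.
s_(n+1) = (-n**2 - 9*n - 8)/(6*(n**2 + 9*n + 14)) and s_(1) = -2/21, so S(n) = n*(-n - 9)/(14*(n**2 + 9*n + 14)).

S(n) = n*(-n - 9)/(14*(n**2 + 9*n + 14))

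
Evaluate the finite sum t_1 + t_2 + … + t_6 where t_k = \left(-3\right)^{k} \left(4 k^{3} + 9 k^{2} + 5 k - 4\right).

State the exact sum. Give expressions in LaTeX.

Step 1: r(k) = 3*(-4*k**3 - 21*k**2 - 35*k - 14)/(4*k**3 + 9*k**2 + 5*k - 4).
A = -3, B = 1, C = k**3 + 9*k**2/4 + 5*k/4 - 1.
Set up (-3)·f(k+1) − (1)·f(k) − (k**3 + 9*k**2/4 + 5*k/4 - 1) = 0.
deg f ≤ 3 (via 0,0,3).
Solving with deg f ≤ 3: f(k) = -(k**3 - k - 1)/4.
Then R = B(k−1)f/C = -(k**3 - k - 1)/(4*k**3 + 9*k**2 + 5*k - 4), so s_k = R(k)·t_k = (-3)**k*(-k**3 + k + 1).
s_(k+1) − s_k = (-3)**k*(k**3 - 4*k + 3*(k + 1)**3 - 7) = t_k.
Telescoping: Σ = s_(7) − s_(1) = 732645 − (-3) = 732648.

Σ = 732648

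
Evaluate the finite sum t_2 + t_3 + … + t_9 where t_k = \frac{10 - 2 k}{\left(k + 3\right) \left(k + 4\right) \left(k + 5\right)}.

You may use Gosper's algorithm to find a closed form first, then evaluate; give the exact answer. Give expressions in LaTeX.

Ratio r(k) = (k - 4)*(k + 3)/((k - 5)*(k + 6)).
Take A(k)=k + 3, B(k)=k + 6, C(k)=k - 5.
Key eq: (k + 3)·f(k+1) = (k + 5)·f(k) + (k - 5).
Bound: deg f ≤ 2.
Coefficient equations give f(k) = -k*(k + 19)/12.
Get s_k = R·t_k = k*(k + 19)/(6*(k + 3)*(k + 4)) with R(k) = B(k−1)f(k)/C(k) = -k*(k + 5)*(k + 19)/(12*(k - 5)).
s_(k+1) − s_k = 2*(5 - k)/(k**3 + 12*k**2 + 47*k + 60) = t_k.
Evaluate s at k=10 and k=2: 145/546 and 7/30; difference 44/1365.

Σ = 44/1365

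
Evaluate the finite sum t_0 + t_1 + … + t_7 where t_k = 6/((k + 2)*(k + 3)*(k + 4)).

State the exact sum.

r(k) = (k + 2)/(k + 5) after simplifying.
So A=k + 2 and B=k + 5, with C=1.
Set up (k + 2)·f(k+1) − (k + 4)·f(k) − (1) = 0.
Degrees (1,1,0) ⇒ d ≤ 2.
A polynomial solution: f(k) = k*(k + 5)/12.
So s_k = (B(k−1)f/C)·t_k = (k*(k + 4)*(k + 5)/12)·t_k = k*(k + 5)/(2*(k + 2)*(k + 3)).
Δs = 6/(k**3 + 9*k**2 + 26*k + 24), as required.
Evaluate s at k=8 and k=0: 26/55 and 0; difference 26/55.

Σ = 26/55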